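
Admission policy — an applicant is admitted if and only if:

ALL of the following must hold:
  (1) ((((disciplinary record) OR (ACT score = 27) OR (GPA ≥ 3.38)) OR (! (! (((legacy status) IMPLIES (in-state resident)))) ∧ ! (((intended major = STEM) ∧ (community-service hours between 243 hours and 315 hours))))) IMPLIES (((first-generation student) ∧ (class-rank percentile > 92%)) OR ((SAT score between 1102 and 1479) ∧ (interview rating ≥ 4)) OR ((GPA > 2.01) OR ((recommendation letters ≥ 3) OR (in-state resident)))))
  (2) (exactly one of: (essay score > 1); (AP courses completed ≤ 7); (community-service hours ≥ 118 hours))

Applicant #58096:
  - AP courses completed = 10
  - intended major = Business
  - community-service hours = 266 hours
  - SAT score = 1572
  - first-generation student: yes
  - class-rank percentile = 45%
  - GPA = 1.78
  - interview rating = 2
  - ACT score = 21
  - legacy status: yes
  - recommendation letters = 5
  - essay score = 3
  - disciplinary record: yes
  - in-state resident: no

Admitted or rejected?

Rejected

Atomic conditions:
  disciplinary record: yes → true
  ACT score = 27: 21 == 27 is false
  GPA ≥ 3.38: 1.78 ≥ 3.38 is false
  legacy status: yes → true
  in-state resident: no → false
  intended major = STEM: Business == STEM is false
  community-service hours between 243 hours and 315 hours: 266 in [243, 315] is true
  first-generation student: yes → true
  class-rank percentile > 92%: 45 > 92 is false
  SAT score between 1102 and 1479: 1572 in [1102, 1479] is false
  interview rating ≥ 4: 2 ≥ 4 is false
  GPA > 2.01: 1.78 > 2.01 is false
  recommendation letters ≥ 3: 5 ≥ 3 is true
  essay score > 1: 3 > 1 is true
  AP courses completed ≤ 7: 10 ≤ 7 is false
  community-service hours ≥ 118 hours: 266 ≥ 118 is true
Combine:
[1.1.1] true OR false OR false = true
[1.1.2.1.1.1] true → false = false
[1.1.2.1.1] NOT false = true
[1.1.2.1] NOT true = false
[1.1.2.2.1] false AND true = false
[1.1.2.2] NOT false = true
[1.1.2] false AND true = false
[1.1] true OR false = true
[1.2.1] true AND false = false
[1.2.2] false AND false = false
[1.2.3.2] true OR false = true
[1.2.3] false OR true = true
[1.2] false OR false OR true = true
[1] true → true = true
[2] exactly-one(true, false, true) = false
[root] true AND false = false
Overall: false → rejected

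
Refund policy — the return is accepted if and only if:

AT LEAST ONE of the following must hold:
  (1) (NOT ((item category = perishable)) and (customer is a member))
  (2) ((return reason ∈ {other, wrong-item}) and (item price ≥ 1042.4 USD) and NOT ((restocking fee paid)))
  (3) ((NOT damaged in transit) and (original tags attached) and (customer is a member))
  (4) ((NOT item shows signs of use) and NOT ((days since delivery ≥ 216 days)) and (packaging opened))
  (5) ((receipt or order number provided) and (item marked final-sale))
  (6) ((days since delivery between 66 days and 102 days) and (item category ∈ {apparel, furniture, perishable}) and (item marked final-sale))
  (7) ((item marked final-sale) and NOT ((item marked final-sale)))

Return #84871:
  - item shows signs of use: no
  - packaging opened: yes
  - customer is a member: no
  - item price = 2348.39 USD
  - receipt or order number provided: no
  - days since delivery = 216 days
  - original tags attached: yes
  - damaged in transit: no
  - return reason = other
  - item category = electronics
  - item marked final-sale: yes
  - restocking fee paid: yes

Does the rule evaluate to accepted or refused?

Refused

Atomic conditions:
  item category = perishable: electronics == perishable is false
  customer is a member: no → false
  return reason ∈ {other, wrong-item}: other is in the set → true
  item price ≥ 1042.4 USD: 2348.39 ≥ 1042.4 is true
  restocking fee paid: yes → true
  NOT damaged in transit: no → true
  original tags attached: yes → true
  NOT item shows signs of use: no → true
  days since delivery ≥ 216 days: 216 ≥ 216 is true
  packaging opened: yes → true
  receipt or order number provided: no → false
  item marked final-sale: yes → true
  days since delivery between 66 days and 102 days: 216 in [66, 102] is false
  item category ∈ {apparel, furniture, perishable}: electronics is not in the set → false
Combine:
[1.1] NOT false = true
[1] true AND false = false
[2.3] NOT true = false
[2] true AND true AND false = false
[3] true AND true AND false = false
[4.2] NOT true = false
[4] true AND false AND true = false
[5] false AND true = false
[6] false AND false AND true = false
[7.2] NOT true = false
[7] true AND false = false
[root] false OR false OR false OR false OR false OR false OR false = false
Overall: false → refused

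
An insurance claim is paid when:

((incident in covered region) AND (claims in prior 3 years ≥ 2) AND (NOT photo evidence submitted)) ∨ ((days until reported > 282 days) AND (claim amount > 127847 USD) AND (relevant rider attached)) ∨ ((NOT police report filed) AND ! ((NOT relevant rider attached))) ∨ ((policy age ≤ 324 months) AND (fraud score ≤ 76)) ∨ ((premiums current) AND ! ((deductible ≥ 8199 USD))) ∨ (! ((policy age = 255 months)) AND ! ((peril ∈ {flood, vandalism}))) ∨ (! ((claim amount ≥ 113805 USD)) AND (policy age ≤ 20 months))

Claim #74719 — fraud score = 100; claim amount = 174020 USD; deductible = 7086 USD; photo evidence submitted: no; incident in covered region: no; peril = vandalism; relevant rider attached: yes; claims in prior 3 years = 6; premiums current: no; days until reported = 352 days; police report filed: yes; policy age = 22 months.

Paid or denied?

Atomic conditions:
  incident in covered region: no → false
  claims in prior 3 years ≥ 2: 6 ≥ 2 is true
  NOT photo evidence submitted: no → true
  days until reported > 282 days: 352 > 282 is true
  claim amount > 127847 USD: 174020 > 127847 is true
  relevant rider attached: yes → true
  NOT police report filed: yes → false
  NOT relevant rider attached: yes → false
  policy age ≤ 324 months: 22 ≤ 324 is true
  fraud score ≤ 76: 100 ≤ 76 is false
  premiums current: no → false
  deductible ≥ 8199 USD: 7086 ≥ 8199 is false
  policy age = 255 months: 22 == 255 is false
  peril ∈ {flood, vandalism}: vandalism is in the set → true
  claim amount ≥ 113805 USD: 174020 ≥ 113805 is true
  policy age ≤ 20 months: 22 ≤ 20 is false
Combine:
[1] false AND true AND true = false
[2] true AND true AND true = true
[3.2] NOT false = true
[3] false AND true = false
[4] true AND false = false
[5.2] NOT false = true
[5] false AND true = false
[6.1] NOT false = true
[6.2] NOT true = false
[6] true AND false = false
[7.1] NOT true = false
[7] false AND false = false
[root] false OR true OR false OR false OR false OR false OR false = true
Overall: true → paid

Paid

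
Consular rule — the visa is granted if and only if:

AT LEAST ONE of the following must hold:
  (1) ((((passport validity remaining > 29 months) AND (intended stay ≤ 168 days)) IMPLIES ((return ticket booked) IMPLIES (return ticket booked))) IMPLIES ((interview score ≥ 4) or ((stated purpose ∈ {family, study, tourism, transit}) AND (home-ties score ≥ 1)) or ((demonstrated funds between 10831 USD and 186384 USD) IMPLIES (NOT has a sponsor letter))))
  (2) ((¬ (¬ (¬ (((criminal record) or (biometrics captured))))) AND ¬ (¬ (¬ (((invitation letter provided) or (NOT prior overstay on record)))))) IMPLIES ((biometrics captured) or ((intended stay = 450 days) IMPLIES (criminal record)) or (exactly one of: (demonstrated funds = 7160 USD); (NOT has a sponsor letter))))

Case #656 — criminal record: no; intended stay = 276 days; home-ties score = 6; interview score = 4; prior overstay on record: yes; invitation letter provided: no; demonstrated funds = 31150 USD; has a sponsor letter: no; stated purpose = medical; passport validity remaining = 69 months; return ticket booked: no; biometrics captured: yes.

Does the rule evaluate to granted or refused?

Atomic conditions:
  passport validity remaining > 29 months: 69 > 29 is true
  intended stay ≤ 168 days: 276 ≤ 168 is false
  return ticket booked: no → false
  interview score ≥ 4: 4 ≥ 4 is true
  stated purpose ∈ {family, study, tourism, transit}: medical is not in the set → false
  home-ties score ≥ 1: 6 ≥ 1 is true
  demonstrated funds between 10831 USD and 186384 USD: 31150 in [10831, 186384] is true
  NOT has a sponsor letter: no → true
  criminal record: no → false
  biometrics captured: yes → true
  invitation letter provided: no → false
  NOT prior overstay on record: yes → false
  intended stay = 450 days: 276 == 450 is false
  demonstrated funds = 7160 USD: 31150 == 7160 is false
Combine:
[1.1.1] true AND false = false
[1.1.2] false → false (antecedent false ⇒ implication holds) = true
[1.1] false → true (antecedent false ⇒ implication holds) = true
[1.2.2] false AND true = false
[1.2.3] true → true = true
[1.2] true OR false OR true = true
[1] true → true = true
[2.1.1.1.1.1] false OR true = true
[2.1.1.1.1] NOT true = false
[2.1.1.1] NOT false = true
[2.1.1] NOT true = false
[2.1.2.1.1.1] false OR false = false
[2.1.2.1.1] NOT false = true
[2.1.2.1] NOT true = false
[2.1.2] NOT false = true
[2.1] false AND true = false
[2.2.2] false → false (antecedent false ⇒ implication holds) = true
[2.2.3] exactly-one(false, true) = true
[2.2] true OR true OR true = true
[2] false → true (antecedent false ⇒ implication holds) = true
[root] true OR true = true
Overall: true → granted

Granted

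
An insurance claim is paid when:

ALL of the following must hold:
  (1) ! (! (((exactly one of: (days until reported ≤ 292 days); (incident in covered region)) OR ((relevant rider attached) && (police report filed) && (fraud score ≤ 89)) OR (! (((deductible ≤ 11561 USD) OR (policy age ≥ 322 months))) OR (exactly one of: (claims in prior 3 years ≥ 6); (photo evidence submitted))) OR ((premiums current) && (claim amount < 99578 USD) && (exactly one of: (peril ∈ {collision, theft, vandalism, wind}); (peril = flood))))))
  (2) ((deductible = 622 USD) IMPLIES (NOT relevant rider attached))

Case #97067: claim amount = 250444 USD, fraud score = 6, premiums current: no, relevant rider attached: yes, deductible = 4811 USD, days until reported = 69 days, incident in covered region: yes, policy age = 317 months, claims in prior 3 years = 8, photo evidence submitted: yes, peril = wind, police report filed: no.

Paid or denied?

Denied

Atomic conditions:
  days until reported ≤ 292 days: 69 ≤ 292 is true
  incident in covered region: yes → true
  relevant rider attached: yes → true
  police report filed: no → false
  fraud score ≤ 89: 6 ≤ 89 is true
  deductible ≤ 11561 USD: 4811 ≤ 11561 is true
  policy age ≥ 322 months: 317 ≥ 322 is false
  claims in prior 3 years ≥ 6: 8 ≥ 6 is true
  photo evidence submitted: yes → true
  premiums current: no → false
  claim amount < 99578 USD: 250444 < 99578 is false
  peril ∈ {collision, theft, vandalism, wind}: wind is in the set → true
  peril = flood: wind == flood is false
  deductible = 622 USD: 4811 == 622 is false
  NOT relevant rider attached: yes → false
Combine:
[1.1.1.1] exactly-one(true, true) = false
[1.1.1.2] true AND false AND true = false
[1.1.1.3.1.1] true OR false = true
[1.1.1.3.1] NOT true = false
[1.1.1.3.2] exactly-one(true, true) = false
[1.1.1.3] false OR false = false
[1.1.1.4.3] exactly-one(true, false) = true
[1.1.1.4] false AND false AND true = false
[1.1.1] false OR false OR false OR false = false
[1.1] NOT false = true
[1] NOT true = false
[2] false → false (antecedent false ⇒ implication holds) = true
[root] false AND true = false
Overall: false → denied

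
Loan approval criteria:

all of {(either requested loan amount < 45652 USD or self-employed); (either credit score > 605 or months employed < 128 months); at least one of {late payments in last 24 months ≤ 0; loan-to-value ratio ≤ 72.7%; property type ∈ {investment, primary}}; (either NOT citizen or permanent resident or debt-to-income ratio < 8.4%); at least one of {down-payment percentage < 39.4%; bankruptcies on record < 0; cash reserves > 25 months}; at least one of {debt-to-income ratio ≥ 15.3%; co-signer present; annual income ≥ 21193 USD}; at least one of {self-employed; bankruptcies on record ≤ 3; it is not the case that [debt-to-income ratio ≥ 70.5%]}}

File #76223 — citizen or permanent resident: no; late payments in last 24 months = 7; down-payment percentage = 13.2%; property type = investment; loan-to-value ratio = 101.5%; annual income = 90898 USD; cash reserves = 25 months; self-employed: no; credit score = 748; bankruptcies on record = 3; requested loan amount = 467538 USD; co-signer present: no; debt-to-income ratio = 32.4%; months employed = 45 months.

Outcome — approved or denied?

Denied

Atomic conditions:
  requested loan amount < 45652 USD: 467538 < 45652 is false
  self-employed: no → false
  credit score > 605: 748 > 605 is true
  months employed < 128 months: 45 < 128 is true
  late payments in last 24 months ≤ 0: 7 ≤ 0 is false
  loan-to-value ratio ≤ 72.7%: 101.5 ≤ 72.7 is false
  property type ∈ {investment, primary}: investment is in the set → true
  NOT citizen or permanent resident: no → true
  debt-to-income ratio < 8.4%: 32.4 < 8.4 is false
  down-payment percentage < 39.4%: 13.2 < 39.4 is true
  bankruptcies on record < 0: 3 < 0 is false
  cash reserves > 25 months: 25 > 25 is false
  debt-to-income ratio ≥ 15.3%: 32.4 ≥ 15.3 is true
  co-signer present: no → false
  annual income ≥ 21193 USD: 90898 ≥ 21193 is true
  bankruptcies on record ≤ 3: 3 ≤ 3 is true
  debt-to-income ratio ≥ 70.5%: 32.4 ≥ 70.5 is false
Combine:
[1] false OR false = false
[2] true OR true = true
[3] false OR false OR true = true
[4] true OR false = true
[5] true OR false OR false = true
[6] true OR false OR true = true
[7.3] NOT false = true
[7] false OR true OR true = true
[root] false AND true AND true AND true AND true AND true AND true = false
Overall: false → denied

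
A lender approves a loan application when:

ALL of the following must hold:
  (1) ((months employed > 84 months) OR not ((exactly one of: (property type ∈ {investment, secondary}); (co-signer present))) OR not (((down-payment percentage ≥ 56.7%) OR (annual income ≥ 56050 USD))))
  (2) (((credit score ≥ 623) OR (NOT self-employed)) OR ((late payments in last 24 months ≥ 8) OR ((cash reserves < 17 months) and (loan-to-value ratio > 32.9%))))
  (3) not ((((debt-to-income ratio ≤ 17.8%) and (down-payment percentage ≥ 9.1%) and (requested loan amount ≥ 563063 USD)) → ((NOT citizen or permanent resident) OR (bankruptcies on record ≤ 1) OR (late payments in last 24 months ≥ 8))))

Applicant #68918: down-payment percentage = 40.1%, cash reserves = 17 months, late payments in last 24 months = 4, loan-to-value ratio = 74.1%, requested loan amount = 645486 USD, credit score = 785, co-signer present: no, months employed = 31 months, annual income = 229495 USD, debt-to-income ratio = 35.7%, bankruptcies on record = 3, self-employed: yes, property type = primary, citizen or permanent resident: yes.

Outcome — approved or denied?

Atomic conditions:
  months employed > 84 months: 31 > 84 is false
  property type ∈ {investment, secondary}: primary is not in the set → false
  co-signer present: no → false
  down-payment percentage ≥ 56.7%: 40.1 ≥ 56.7 is false
  annual income ≥ 56050 USD: 229495 ≥ 56050 is true
  credit score ≥ 623: 785 ≥ 623 is true
  NOT self-employed: yes → false
  late payments in last 24 months ≥ 8: 4 ≥ 8 is false
  cash reserves < 17 months: 17 < 17 is false
  loan-to-value ratio > 32.9%: 74.1 > 32.9 is true
  debt-to-income ratio ≤ 17.8%: 35.7 ≤ 17.8 is false
  down-payment percentage ≥ 9.1%: 40.1 ≥ 9.1 is true
  requested loan amount ≥ 563063 USD: 645486 ≥ 563063 is true
  NOT citizen or permanent resident: yes → false
  bankruptcies on record ≤ 1: 3 ≤ 1 is false
Combine:
[1.2.1] exactly-one(false, false) = false
[1.2] NOT false = true
[1.3.1] false OR true = true
[1.3] NOT true = false
[1] false OR true OR false = true
[2.1] true OR false = true
[2.2.2] false AND true = false
[2.2] false OR false = false
[2] true OR false = true
[3.1.1] false AND true AND true = false
[3.1.2] false OR false OR false = false
[3.1] false → false (antecedent false ⇒ implication holds) = true
[3] NOT true = false
[root] true AND true AND false = false
Overall: false → denied

Denied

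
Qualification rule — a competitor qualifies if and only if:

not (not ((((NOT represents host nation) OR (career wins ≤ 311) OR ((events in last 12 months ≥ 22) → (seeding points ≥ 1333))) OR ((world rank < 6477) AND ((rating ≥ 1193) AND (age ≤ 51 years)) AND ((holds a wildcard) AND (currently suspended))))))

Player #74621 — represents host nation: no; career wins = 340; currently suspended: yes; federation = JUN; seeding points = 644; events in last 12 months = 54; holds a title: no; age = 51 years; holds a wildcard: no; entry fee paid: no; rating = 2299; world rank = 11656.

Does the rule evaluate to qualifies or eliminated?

Qualifies

Atomic conditions:
  NOT represents host nation: no → true
  career wins ≤ 311: 340 ≤ 311 is false
  events in last 12 months ≥ 22: 54 ≥ 22 is true
  seeding points ≥ 1333: 644 ≥ 1333 is false
  world rank < 6477: 11656 < 6477 is false
  rating ≥ 1193: 2299 ≥ 1193 is true
  age ≤ 51 years: 51 ≤ 51 is true
  holds a wildcard: no → false
  currently suspended: yes → true
Combine:
[1.1.1.3] true → false = false
[1.1.1] true OR false OR false = true
[1.1.2.2] true AND true = true
[1.1.2.3] false AND true = false
[1.1.2] false AND true AND false = false
[1.1] true OR false = true
[1] NOT true = false
[root] NOT false = true
Overall: true → qualifies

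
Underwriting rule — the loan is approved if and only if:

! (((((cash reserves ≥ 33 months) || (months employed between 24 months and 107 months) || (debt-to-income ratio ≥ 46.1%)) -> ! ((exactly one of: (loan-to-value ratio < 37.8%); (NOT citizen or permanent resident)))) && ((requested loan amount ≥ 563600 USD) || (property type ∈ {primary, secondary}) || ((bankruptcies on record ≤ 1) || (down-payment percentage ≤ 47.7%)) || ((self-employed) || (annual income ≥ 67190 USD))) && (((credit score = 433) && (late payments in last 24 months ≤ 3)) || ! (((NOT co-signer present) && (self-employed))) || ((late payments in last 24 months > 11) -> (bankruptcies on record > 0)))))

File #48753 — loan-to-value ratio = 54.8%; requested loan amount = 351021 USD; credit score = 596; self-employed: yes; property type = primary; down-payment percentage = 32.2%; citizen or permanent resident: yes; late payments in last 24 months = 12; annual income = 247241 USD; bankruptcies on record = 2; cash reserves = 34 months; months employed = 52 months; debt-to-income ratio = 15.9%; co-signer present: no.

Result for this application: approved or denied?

Denied

Atomic conditions:
  cash reserves ≥ 33 months: 34 ≥ 33 is true
  months employed between 24 months and 107 months: 52 in [24, 107] is true
  debt-to-income ratio ≥ 46.1%: 15.9 ≥ 46.1 is false
  loan-to-value ratio < 37.8%: 54.8 < 37.8 is false
  NOT citizen or permanent resident: yes → false
  requested loan amount ≥ 563600 USD: 351021 ≥ 563600 is false
  property type ∈ {primary, secondary}: primary is in the set → true
  bankruptcies on record ≤ 1: 2 ≤ 1 is false
  down-payment percentage ≤ 47.7%: 32.2 ≤ 47.7 is true
  self-employed: yes → true
  annual income ≥ 67190 USD: 247241 ≥ 67190 is true
  credit score = 433: 596 == 433 is false
  late payments in last 24 months ≤ 3: 12 ≤ 3 is false
  NOT co-signer present: no → true
  late payments in last 24 months > 11: 12 > 11 is true
  bankruptcies on record > 0: 2 > 0 is true
Combine:
[1.1.1] true OR true OR false = true
[1.1.2.1] exactly-one(false, false) = false
[1.1.2] NOT false = true
[1.1] true → true = true
[1.2.3] false OR true = true
[1.2.4] true OR true = true
[1.2] false OR true OR true OR true = true
[1.3.1] false AND false = false
[1.3.2.1] true AND true = true
[1.3.2] NOT true = false
[1.3.3] true → true = true
[1.3] false OR false OR true = true
[1] true AND true AND true = true
[root] NOT true = false
Overall: false → denied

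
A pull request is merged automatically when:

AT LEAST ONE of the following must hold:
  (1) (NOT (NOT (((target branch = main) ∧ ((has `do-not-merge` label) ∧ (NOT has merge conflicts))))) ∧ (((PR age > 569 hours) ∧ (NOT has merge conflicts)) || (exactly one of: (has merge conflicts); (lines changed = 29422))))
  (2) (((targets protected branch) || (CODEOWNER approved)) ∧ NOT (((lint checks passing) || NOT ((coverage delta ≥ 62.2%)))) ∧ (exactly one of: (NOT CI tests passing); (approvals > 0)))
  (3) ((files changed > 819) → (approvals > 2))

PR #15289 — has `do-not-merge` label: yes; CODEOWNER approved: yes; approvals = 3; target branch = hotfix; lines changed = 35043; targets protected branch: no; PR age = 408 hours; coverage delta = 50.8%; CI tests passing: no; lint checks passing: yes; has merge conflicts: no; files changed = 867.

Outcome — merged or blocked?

Atomic conditions:
  target branch = main: hotfix == main is false
  has `do-not-merge` label: yes → true
  NOT has merge conflicts: no → true
  PR age > 569 hours: 408 > 569 is false
  has merge conflicts: no → false
  lines changed = 29422: 35043 == 29422 is false
  targets protected branch: no → false
  CODEOWNER approved: yes → true
  lint checks passing: yes → true
  coverage delta ≥ 62.2%: 50.8 ≥ 62.2 is false
  NOT CI tests passing: no → true
  approvals > 0: 3 > 0 is true
  files changed > 819: 867 > 819 is true
  approvals > 2: 3 > 2 is true
Combine:
[1.1.1.1.2] true AND true = true
[1.1.1.1] false AND true = false
[1.1.1] NOT false = true
[1.1] NOT true = false
[1.2.1] false AND true = false
[1.2.2] exactly-one(false, false) = false
[1.2] false OR false = false
[1] false AND false = false
[2.1] false OR true = true
[2.2.1.2] NOT false = true
[2.2.1] true OR true = true
[2.2] NOT true = false
[2.3] exactly-one(true, true) = false
[2] true AND false AND false = false
[3] true → true = true
[root] false OR false OR true = true
Overall: true → merged

Merged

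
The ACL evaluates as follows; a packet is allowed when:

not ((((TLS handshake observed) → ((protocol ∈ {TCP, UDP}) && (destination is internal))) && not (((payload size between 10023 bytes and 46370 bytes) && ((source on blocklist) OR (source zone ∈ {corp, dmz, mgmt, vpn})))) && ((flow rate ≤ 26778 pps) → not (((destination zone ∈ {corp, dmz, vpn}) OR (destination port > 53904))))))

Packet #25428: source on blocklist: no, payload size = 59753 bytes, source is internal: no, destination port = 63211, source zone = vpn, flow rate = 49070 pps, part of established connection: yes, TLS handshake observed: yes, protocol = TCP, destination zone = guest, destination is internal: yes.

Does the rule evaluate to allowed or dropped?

Atomic conditions:
  TLS handshake observed: yes → true
  protocol ∈ {TCP, UDP}: TCP is in the set → true
  destination is internal: yes → true
  payload size between 10023 bytes and 46370 bytes: 59753 in [10023, 46370] is false
  source on blocklist: no → false
  source zone ∈ {corp, dmz, mgmt, vpn}: vpn is in the set → true
  flow rate ≤ 26778 pps: 49070 ≤ 26778 is false
  destination zone ∈ {corp, dmz, vpn}: guest is not in the set → false
  destination port > 53904: 63211 > 53904 is true
Combine:
[1.1.2] true AND true = true
[1.1] true → true = true
[1.2.1.2] false OR true = true
[1.2.1] false AND true = false
[1.2] NOT false = true
[1.3.2.1] false OR true = true
[1.3.2] NOT true = false
[1.3] false → false (antecedent false ⇒ implication holds) = true
[1] true AND true AND true = true
[root] NOT true = false
Overall: false → dropped

Dropped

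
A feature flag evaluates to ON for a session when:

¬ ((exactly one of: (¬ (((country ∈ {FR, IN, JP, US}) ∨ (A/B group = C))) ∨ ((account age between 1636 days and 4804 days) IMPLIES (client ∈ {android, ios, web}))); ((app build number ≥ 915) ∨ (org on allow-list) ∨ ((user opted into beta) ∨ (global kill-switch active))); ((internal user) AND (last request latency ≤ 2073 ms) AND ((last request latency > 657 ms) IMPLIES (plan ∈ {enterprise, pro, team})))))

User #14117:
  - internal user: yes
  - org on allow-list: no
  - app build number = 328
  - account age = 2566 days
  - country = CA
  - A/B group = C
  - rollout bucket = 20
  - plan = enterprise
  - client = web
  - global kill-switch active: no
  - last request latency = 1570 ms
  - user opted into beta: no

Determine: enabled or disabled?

Enabled

Atomic conditions:
  country ∈ {FR, IN, JP, US}: CA is not in the set → false
  A/B group = C: C == C is true
  account age between 1636 days and 4804 days: 2566 in [1636, 4804] is true
  client ∈ {android, ios, web}: web is in the set → true
  app build number ≥ 915: 328 ≥ 915 is false
  org on allow-list: no → false
  user opted into beta: no → false
  global kill-switch active: no → false
  internal user: yes → true
  last request latency ≤ 2073 ms: 1570 ≤ 2073 is true
  last request latency > 657 ms: 1570 > 657 is true
  plan ∈ {enterprise, pro, team}: enterprise is in the set → true
Combine:
[1.1.1.1] false OR true = true
[1.1.1] NOT true = false
[1.1.2] true → true = true
[1.1] false OR true = true
[1.2.3] false OR false = false
[1.2] false OR false OR false = false
[1.3.3] true → true = true
[1.3] true AND true AND true = true
[1] exactly-one(true, false, true) = false
[root] NOT false = true
Overall: true → enabled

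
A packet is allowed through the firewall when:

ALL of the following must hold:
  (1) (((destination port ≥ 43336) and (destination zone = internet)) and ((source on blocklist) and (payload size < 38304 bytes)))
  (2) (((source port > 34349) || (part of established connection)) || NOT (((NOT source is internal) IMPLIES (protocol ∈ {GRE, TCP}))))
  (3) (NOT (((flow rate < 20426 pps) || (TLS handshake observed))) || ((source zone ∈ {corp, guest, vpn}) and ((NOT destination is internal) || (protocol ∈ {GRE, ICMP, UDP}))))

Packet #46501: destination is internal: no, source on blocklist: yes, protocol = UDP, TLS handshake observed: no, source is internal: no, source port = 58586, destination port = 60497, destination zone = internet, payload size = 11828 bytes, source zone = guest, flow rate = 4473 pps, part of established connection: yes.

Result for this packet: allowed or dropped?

Allowed

Atomic conditions:
  destination port ≥ 43336: 60497 ≥ 43336 is true
  destination zone = internet: internet == internet is true
  source on blocklist: yes → true
  payload size < 38304 bytes: 11828 < 38304 is true
  source port > 34349: 58586 > 34349 is true
  part of established connection: yes → true
  NOT source is internal: no → true
  protocol ∈ {GRE, TCP}: UDP is not in the set → false
  flow rate < 20426 pps: 4473 < 20426 is true
  TLS handshake observed: no → false
  source zone ∈ {corp, guest, vpn}: guest is in the set → true
  NOT destination is internal: no → true
  protocol ∈ {GRE, ICMP, UDP}: UDP is in the set → true
Combine:
[1.1] true AND true = true
[1.2] true AND true = true
[1] true AND true = true
[2.1] true OR true = true
[2.2.1] true → false = false
[2.2] NOT false = true
[2] true OR true = true
[3.1.1] true OR false = true
[3.1] NOT true = false
[3.2.2] true OR true = true
[3.2] true AND true = true
[3] false OR true = true
[root] true AND true AND true = true
Overall: true → allowed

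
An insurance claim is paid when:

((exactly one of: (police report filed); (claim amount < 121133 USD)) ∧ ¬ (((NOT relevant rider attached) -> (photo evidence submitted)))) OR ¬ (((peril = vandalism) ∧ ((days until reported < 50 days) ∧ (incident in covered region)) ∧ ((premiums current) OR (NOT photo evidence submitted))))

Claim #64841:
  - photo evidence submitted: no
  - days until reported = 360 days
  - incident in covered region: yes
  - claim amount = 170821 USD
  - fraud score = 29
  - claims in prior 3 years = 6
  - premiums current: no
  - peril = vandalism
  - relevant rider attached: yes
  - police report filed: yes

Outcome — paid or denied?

Atomic conditions:
  police report filed: yes → true
  claim amount < 121133 USD: 170821 < 121133 is false
  NOT relevant rider attached: yes → false
  photo evidence submitted: no → false
  peril = vandalism: vandalism == vandalism is true
  days until reported < 50 days: 360 < 50 is false
  incident in covered region: yes → true
  premiums current: no → false
  NOT photo evidence submitted: no → true
Combine:
[1.1] exactly-one(true, false) = true
[1.2.1] false → false (antecedent false ⇒ implication holds) = true
[1.2] NOT true = false
[1] true AND false = false
[2.1.2] false AND true = false
[2.1.3] false OR true = true
[2.1] true AND false AND true = false
[2] NOT false = true
[root] false OR true = true
Overall: true → paid

Paid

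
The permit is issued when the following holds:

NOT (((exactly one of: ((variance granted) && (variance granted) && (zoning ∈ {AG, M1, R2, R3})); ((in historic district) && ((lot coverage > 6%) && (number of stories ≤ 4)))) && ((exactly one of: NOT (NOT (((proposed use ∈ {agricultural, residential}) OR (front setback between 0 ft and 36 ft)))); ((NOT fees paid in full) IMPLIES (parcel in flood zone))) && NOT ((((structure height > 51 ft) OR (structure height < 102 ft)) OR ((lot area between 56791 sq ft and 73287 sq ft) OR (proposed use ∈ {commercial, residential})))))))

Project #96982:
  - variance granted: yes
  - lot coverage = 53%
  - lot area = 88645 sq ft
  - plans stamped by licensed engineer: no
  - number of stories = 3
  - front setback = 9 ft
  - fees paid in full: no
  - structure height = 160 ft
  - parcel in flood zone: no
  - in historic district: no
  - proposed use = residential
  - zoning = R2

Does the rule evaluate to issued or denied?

Issued

Atomic conditions:
  variance granted: yes → true
  zoning ∈ {AG, M1, R2, R3}: R2 is in the set → true
  in historic district: no → false
  lot coverage > 6%: 53 > 6 is true
  number of stories ≤ 4: 3 ≤ 4 is true
  proposed use ∈ {agricultural, residential}: residential is in the set → true
  front setback between 0 ft and 36 ft: 9 in [0, 36] is true
  NOT fees paid in full: no → true
  parcel in flood zone: no → false
  structure height > 51 ft: 160 > 51 is true
  structure height < 102 ft: 160 < 102 is false
  lot area between 56791 sq ft and 73287 sq ft: 88645 in [56791, 73287] is false
  proposed use ∈ {commercial, residential}: residential is in the set → true
Combine:
[1.1.1] true AND true AND true = true
[1.1.2.2] true AND true = true
[1.1.2] false AND true = false
[1.1] exactly-one(true, false) = true
[1.2.1.1.1.1] true OR true = true
[1.2.1.1.1] NOT true = false
[1.2.1.1] NOT false = true
[1.2.1.2] true → false = false
[1.2.1] exactly-one(true, false) = true
[1.2.2.1.1] true OR false = true
[1.2.2.1.2] false OR true = true
[1.2.2.1] true OR true = true
[1.2.2] NOT true = false
[1.2] true AND false = false
[1] true AND false = false
[root] NOT false = true
Overall: true → issued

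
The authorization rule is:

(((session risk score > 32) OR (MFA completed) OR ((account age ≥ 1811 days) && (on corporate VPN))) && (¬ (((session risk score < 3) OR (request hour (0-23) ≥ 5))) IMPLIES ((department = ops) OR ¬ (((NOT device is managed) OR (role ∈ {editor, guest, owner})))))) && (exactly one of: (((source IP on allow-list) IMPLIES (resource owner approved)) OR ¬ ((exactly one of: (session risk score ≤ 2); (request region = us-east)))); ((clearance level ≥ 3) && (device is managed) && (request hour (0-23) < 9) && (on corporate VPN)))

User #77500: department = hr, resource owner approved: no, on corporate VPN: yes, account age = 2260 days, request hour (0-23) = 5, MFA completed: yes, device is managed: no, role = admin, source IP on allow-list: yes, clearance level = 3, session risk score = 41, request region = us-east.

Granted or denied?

Atomic conditions:
  session risk score > 32: 41 > 32 is true
  MFA completed: yes → true
  account age ≥ 1811 days: 2260 ≥ 1811 is true
  on corporate VPN: yes → true
  session risk score < 3: 41 < 3 is false
  request hour (0-23) ≥ 5: 5 ≥ 5 is true
  department = ops: hr == ops is false
  NOT device is managed: no → true
  role ∈ {editor, guest, owner}: admin is not in the set → false
  source IP on allow-list: yes → true
  resource owner approved: no → false
  session risk score ≤ 2: 41 ≤ 2 is false
  request region = us-east: us-east == us-east is true
  clearance level ≥ 3: 3 ≥ 3 is true
  device is managed: no → false
  request hour (0-23) < 9: 5 < 9 is true
Combine:
[1.1.3] true AND true = true
[1.1] true OR true OR true = true
[1.2.1.1] false OR true = true
[1.2.1] NOT true = false
[1.2.2.2.1] true OR false = true
[1.2.2.2] NOT true = false
[1.2.2] false OR false = false
[1.2] false → false (antecedent false ⇒ implication holds) = true
[1] true AND true = true
[2.1.1] true → false = false
[2.1.2.1] exactly-one(false, true) = true
[2.1.2] NOT true = false
[2.1] false OR false = false
[2.2] true AND false AND true AND true = false
[2] exactly-one(false, false) = false
[root] true AND false = false
Overall: false → denied

Denied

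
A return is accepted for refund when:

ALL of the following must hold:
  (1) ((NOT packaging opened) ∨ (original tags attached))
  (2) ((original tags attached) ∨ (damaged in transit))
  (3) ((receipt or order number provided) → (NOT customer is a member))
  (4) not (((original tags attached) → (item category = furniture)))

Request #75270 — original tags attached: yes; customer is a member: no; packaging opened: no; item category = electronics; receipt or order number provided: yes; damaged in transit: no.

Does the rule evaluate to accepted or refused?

Atomic conditions:
  NOT packaging opened: no → true
  original tags attached: yes → true
  damaged in transit: no → false
  receipt or order number provided: yes → true
  NOT customer is a member: no → true
  item category = furniture: electronics == furniture is false
Combine:
[1] true OR true = true
[2] true OR false = true
[3] true → true = true
[4.1] true → false = false
[4] NOT false = true
[root] true AND true AND true AND true = true
Overall: true → accepted

Accepted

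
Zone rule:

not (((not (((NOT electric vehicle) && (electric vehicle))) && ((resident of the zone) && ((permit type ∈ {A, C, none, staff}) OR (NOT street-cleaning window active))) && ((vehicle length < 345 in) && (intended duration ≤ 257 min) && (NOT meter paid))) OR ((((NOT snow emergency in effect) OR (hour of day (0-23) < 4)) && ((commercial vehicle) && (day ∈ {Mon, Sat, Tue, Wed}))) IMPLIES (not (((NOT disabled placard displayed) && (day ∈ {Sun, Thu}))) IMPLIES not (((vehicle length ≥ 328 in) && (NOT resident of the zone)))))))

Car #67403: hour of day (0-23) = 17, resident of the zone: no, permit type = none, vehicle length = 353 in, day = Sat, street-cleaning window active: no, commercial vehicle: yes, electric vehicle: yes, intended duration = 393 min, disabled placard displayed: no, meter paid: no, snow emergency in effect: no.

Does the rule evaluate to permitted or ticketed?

Atomic conditions:
  NOT electric vehicle: yes → false
  electric vehicle: yes → true
  resident of the zone: no → false
  permit type ∈ {A, C, none, staff}: none is in the set → true
  NOT street-cleaning window active: no → true
  vehicle length < 345 in: 353 < 345 is false
  intended duration ≤ 257 min: 393 ≤ 257 is false
  NOT meter paid: no → true
  NOT snow emergency in effect: no → true
  hour of day (0-23) < 4: 17 < 4 is false
  commercial vehicle: yes → true
  day ∈ {Mon, Sat, Tue, Wed}: Sat is in the set → true
  NOT disabled placard displayed: no → true
  day ∈ {Sun, Thu}: Sat is not in the set → false
  vehicle length ≥ 328 in: 353 ≥ 328 is true
  NOT resident of the zone: no → true
Combine:
[1.1.1.1] false AND true = false
[1.1.1] NOT false = true
[1.1.2.2] true OR true = true
[1.1.2] false AND true = false
[1.1.3] false AND false AND true = false
[1.1] true AND false AND false = false
[1.2.1.1] true OR false = true
[1.2.1.2] true AND true = true
[1.2.1] true AND true = true
[1.2.2.1.1] true AND false = false
[1.2.2.1] NOT false = true
[1.2.2.2.1] true AND true = true
[1.2.2.2] NOT true = false
[1.2.2] true → false = false
[1.2] true → false = false
[1] false OR false = false
[root] NOT false = true
Overall: true → permitted

Permitted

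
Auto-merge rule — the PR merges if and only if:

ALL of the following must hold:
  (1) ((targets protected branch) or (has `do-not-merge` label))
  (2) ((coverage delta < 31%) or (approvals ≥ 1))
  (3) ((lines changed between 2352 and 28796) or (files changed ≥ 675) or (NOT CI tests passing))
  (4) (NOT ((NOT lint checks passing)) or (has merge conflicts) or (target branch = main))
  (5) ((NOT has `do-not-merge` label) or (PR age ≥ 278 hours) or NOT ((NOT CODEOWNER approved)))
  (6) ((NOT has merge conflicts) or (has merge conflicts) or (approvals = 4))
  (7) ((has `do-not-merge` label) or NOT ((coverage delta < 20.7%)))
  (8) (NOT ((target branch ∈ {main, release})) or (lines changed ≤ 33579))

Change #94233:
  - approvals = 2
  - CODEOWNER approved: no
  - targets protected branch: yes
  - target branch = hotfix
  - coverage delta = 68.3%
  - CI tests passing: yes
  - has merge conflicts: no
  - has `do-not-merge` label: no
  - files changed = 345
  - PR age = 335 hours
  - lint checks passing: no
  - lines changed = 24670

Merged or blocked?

Atomic conditions:
  targets protected branch: yes → true
  has `do-not-merge` label: no → false
  coverage delta < 31%: 68.3 < 31 is false
  approvals ≥ 1: 2 ≥ 1 is true
  lines changed between 2352 and 28796: 24670 in [2352, 28796] is true
  files changed ≥ 675: 345 ≥ 675 is false
  NOT CI tests passing: yes → false
  NOT lint checks passing: no → true
  has merge conflicts: no → false
  target branch = main: hotfix == main is false
  NOT has `do-not-merge` label: no → true
  PR age ≥ 278 hours: 335 ≥ 278 is true
  NOT CODEOWNER approved: no → true
  NOT has merge conflicts: no → true
  approvals = 4: 2 == 4 is false
  coverage delta < 20.7%: 68.3 < 20.7 is false
  target branch ∈ {main, release}: hotfix is not in the set → false
  lines changed ≤ 33579: 24670 ≤ 33579 is true
Combine:
[1] true OR false = true
[2] false OR true = true
[3] true OR false OR false = true
[4.1] NOT true = false
[4] false OR false OR false = false
[5.3] NOT true = false
[5] true OR true OR false = true
[6] true OR false OR false = true
[7.2] NOT false = true
[7] false OR true = true
[8.1] NOT false = true
[8] true OR true = true
[root] true AND true AND true AND false AND true AND true AND true AND true = false
Overall: false → blocked

Blocked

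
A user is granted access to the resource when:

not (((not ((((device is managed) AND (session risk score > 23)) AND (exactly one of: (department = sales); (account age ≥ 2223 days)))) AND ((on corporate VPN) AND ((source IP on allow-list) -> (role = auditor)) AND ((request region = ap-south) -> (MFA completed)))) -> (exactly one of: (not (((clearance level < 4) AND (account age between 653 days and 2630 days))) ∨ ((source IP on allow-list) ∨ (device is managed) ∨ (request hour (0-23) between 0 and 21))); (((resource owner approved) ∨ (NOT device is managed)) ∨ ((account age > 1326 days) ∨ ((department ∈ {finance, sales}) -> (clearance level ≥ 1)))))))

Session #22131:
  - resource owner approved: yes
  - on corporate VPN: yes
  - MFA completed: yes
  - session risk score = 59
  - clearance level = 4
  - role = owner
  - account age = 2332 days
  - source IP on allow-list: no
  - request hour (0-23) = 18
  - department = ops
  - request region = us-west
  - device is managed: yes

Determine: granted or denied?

Atomic conditions:
  device is managed: yes → true
  session risk score > 23: 59 > 23 is true
  department = sales: ops == sales is false
  account age ≥ 2223 days: 2332 ≥ 2223 is true
  on corporate VPN: yes → true
  source IP on allow-list: no → false
  role = auditor: owner == auditor is false
  request region = ap-south: us-west == ap-south is false
  MFA completed: yes → true
  clearance level < 4: 4 < 4 is false
  account age between 653 days and 2630 days: 2332 in [653, 2630] is true
  request hour (0-23) between 0 and 21: 18 in [0, 21] is true
  resource owner approved: yes → true
  NOT device is managed: yes → false
  account age > 1326 days: 2332 > 1326 is true
  department ∈ {finance, sales}: ops is not in the set → false
  clearance level ≥ 1: 4 ≥ 1 is true
Combine:
[1.1.1.1.1] true AND true = true
[1.1.1.1.2] exactly-one(false, true) = true
[1.1.1.1] true AND true = true
[1.1.1] NOT true = false
[1.1.2.2] false → false (antecedent false ⇒ implication holds) = true
[1.1.2.3] false → true (antecedent false ⇒ implication holds) = true
[1.1.2] true AND true AND true = true
[1.1] false AND true = false
[1.2.1.1.1] false AND true = false
[1.2.1.1] NOT false = true
[1.2.1.2] false OR true OR true = true
[1.2.1] true OR true = true
[1.2.2.1] true OR false = true
[1.2.2.2.2] false → true (antecedent false ⇒ implication holds) = true
[1.2.2.2] true OR true = true
[1.2.2] true OR true = true
[1.2] exactly-one(true, true) = false
[1] false → false (antecedent false ⇒ implication holds) = true
[root] NOT true = false
Overall: false → denied

Denied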